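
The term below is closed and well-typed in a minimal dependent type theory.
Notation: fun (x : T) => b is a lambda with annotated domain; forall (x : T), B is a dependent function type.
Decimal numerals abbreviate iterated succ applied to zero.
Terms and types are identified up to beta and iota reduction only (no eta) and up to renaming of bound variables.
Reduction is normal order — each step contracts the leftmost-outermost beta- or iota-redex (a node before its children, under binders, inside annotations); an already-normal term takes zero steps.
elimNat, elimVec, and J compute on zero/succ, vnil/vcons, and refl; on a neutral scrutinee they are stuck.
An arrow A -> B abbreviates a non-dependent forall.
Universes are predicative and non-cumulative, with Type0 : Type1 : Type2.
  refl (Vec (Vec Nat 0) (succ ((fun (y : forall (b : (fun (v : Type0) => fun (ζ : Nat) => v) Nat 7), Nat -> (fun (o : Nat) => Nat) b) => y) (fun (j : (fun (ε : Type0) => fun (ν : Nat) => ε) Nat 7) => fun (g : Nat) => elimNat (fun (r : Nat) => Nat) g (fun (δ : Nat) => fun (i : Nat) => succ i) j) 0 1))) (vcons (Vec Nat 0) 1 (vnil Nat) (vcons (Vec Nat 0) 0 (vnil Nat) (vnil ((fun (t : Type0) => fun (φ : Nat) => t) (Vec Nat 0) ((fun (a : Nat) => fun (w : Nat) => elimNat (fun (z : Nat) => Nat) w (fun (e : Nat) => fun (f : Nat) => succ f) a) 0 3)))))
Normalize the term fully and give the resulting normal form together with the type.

resulting normal form:
  refl (Vec (Vec Nat 0) 2) (vcons (Vec Nat 0) 1 (vnil Nat) (vcons (Vec Nat 0) 0 (vnil Nat) (vnil (Vec Nat 0))))
the term's type:
  Eq (Vec (Vec Nat 0) 2) (vcons (Vec Nat 0) 1 (vnil Nat) (vcons (Vec Nat 0) 0 (vnil Nat) (vnil (Vec Nat 0)))) (vcons (Vec Nat 0) 1 (vnil Nat) (vcons (Vec Nat 0) 0 (vnil Nat) (vnil (Vec Nat 0))))
observation: the leftmost-outermost redex is a beta-redex, and normalization takes 6 steps.


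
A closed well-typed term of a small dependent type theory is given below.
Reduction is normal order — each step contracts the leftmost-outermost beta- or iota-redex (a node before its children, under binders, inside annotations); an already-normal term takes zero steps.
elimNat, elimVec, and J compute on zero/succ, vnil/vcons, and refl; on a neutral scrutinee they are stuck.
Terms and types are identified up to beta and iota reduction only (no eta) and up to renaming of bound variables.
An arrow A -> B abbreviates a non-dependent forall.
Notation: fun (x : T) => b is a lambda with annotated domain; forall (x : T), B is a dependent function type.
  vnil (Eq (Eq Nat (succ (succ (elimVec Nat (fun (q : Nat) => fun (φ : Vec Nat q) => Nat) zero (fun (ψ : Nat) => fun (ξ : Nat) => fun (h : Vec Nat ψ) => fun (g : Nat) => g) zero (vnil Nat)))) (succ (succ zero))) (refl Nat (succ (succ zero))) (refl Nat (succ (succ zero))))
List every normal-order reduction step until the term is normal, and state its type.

normal-order reduction sequence:
  vnil (Eq (Eq Nat (succ (succ (elimVec Nat (fun (q : Nat) => fun (φ : Vec Nat q) => Nat) zero (fun (ψ : Nat) => fun (ξ : Nat) => fun (h : Vec Nat ψ) => fun (g : Nat) => g) zero (vnil Nat)))) (succ (succ zero))) (refl Nat (succ (succ zero))) (refl Nat (succ (succ zero))))
  ~> vnil (Eq (Eq Nat (succ (succ zero)) (succ (succ zero))) (refl Nat (succ (succ zero))) (refl Nat (succ (succ zero))))
the term's type:
  Vec (Eq (Eq Nat (succ (succ zero)) (succ (succ zero))) (refl Nat (succ (succ zero))) (refl Nat (succ (succ zero)))) zero


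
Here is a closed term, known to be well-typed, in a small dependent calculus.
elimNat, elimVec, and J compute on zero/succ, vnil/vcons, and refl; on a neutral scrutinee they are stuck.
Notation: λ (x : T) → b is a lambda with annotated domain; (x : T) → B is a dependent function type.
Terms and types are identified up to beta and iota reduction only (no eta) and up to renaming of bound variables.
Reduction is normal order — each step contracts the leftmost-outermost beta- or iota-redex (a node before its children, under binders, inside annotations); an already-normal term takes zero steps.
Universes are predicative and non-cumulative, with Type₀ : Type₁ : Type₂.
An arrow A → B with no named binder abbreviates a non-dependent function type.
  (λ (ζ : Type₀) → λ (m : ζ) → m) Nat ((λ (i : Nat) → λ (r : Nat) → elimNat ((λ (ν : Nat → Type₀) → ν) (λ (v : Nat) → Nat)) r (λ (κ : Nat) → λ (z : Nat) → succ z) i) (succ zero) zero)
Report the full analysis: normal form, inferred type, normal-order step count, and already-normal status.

reduced normal form:
  succ zero
the term's type:
  Nat
steps to reach normal form (normal order): 8
term was already normal: no
first contracted redex: a beta-redex


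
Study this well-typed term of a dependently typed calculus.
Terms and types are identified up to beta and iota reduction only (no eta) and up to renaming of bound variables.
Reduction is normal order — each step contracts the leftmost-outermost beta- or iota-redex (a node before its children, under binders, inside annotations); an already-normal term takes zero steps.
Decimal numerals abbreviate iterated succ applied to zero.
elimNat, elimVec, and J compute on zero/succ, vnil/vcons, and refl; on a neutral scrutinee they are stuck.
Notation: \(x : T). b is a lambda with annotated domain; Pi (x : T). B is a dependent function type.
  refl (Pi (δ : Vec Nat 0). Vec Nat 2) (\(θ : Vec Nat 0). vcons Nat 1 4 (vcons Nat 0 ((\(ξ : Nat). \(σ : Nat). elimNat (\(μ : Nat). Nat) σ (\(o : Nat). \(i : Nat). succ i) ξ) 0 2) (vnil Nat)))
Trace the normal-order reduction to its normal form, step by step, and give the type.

normal-order reduction sequence:
  refl (Pi (δ : Vec Nat 0). Vec Nat 2) (\(θ : Vec Nat 0). vcons Nat 1 4 (vcons Nat 0 ((\(ξ : Nat). \(σ : Nat). elimNat (\(μ : Nat). Nat) σ (\(o : Nat). \(i : Nat). succ i) ξ) 0 2) (vnil Nat)))
  ~> refl (Pi (δ : Vec Nat 0). Vec Nat 2) (\(θ : Vec Nat 0). vcons Nat 1 4 (vcons Nat 0 ((\(ξ : Nat). elimNat (\(σ : Nat). Nat) ξ (\(μ : Nat). \(o : Nat). succ o) 0) 2) (vnil Nat)))
  ~> refl (Pi (δ : Vec Nat 0). Vec Nat 2) (\(θ : Vec Nat 0). vcons Nat 1 4 (vcons Nat 0 (elimNat (\(ξ : Nat). Nat) 2 (\(σ : Nat). \(μ : Nat). succ μ) 0) (vnil Nat)))
  ~> refl (Pi (δ : Vec Nat 0). Vec Nat 2) (\(θ : Vec Nat 0). vcons Nat 1 4 (vcons Nat 0 2 (vnil Nat)))
inferred type:
  Eq (Pi (δ : Vec Nat 0). Vec Nat 2) (\(θ : Vec Nat 0). vcons Nat 1 4 (vcons Nat 0 2 (vnil Nat))) (\(ξ : Vec Nat 0). vcons Nat 1 4 (vcons Nat 0 2 (vnil Nat)))


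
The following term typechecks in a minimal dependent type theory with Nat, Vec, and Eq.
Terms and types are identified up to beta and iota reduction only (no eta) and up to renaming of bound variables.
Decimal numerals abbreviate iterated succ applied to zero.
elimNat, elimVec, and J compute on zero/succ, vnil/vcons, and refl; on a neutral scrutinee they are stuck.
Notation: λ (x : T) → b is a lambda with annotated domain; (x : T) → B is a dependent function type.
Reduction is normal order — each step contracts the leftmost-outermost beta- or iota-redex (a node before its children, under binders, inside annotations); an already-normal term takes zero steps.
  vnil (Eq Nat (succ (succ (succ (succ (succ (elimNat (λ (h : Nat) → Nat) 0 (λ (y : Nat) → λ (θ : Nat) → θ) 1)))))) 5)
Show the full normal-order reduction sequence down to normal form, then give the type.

normal-order reduction:
  vnil (Eq Nat (succ (succ (succ (succ (succ (elimNat (λ (h : Nat) → Nat) 0 (λ (y : Nat) → λ (θ : Nat) → θ) 1)))))) 5)
  ~> vnil (Eq Nat (succ (succ (succ (succ (succ ((λ (h : Nat) → λ (y : Nat) → y) 0 (elimNat (λ (θ : Nat) → Nat) 0 (λ (b : Nat) → λ (ν : Nat) → ν) 0))))))) 5)
  ~> vnil (Eq Nat (succ (succ (succ (succ (succ ((λ (h : Nat) → h) (elimNat (λ (y : Nat) → Nat) 0 (λ (θ : Nat) → λ (b : Nat) → b) 0))))))) 5)
  ~> vnil (Eq Nat (succ (succ (succ (succ (succ (elimNat (λ (h : Nat) → Nat) 0 (λ (y : Nat) → λ (θ : Nat) → θ) 0)))))) 5)
  ~> vnil (Eq Nat 5 5)
type:
  Vec (Eq Nat 5 5) 0


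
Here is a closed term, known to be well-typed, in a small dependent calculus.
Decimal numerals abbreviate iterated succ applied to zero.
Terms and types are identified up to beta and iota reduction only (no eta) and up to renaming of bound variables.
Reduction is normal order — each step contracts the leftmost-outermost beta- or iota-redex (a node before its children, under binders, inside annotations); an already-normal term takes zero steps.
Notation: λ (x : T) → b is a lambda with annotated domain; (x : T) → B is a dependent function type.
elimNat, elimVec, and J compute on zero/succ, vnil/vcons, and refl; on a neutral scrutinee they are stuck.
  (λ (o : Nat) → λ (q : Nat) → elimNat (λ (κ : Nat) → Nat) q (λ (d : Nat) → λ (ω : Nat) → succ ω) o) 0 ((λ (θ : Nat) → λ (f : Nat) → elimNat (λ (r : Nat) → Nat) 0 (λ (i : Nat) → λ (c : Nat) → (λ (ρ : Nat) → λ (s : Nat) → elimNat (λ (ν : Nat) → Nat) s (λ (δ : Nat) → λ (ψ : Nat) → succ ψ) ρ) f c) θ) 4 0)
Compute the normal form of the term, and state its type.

normal form:
  0
inferred type:
  Nat


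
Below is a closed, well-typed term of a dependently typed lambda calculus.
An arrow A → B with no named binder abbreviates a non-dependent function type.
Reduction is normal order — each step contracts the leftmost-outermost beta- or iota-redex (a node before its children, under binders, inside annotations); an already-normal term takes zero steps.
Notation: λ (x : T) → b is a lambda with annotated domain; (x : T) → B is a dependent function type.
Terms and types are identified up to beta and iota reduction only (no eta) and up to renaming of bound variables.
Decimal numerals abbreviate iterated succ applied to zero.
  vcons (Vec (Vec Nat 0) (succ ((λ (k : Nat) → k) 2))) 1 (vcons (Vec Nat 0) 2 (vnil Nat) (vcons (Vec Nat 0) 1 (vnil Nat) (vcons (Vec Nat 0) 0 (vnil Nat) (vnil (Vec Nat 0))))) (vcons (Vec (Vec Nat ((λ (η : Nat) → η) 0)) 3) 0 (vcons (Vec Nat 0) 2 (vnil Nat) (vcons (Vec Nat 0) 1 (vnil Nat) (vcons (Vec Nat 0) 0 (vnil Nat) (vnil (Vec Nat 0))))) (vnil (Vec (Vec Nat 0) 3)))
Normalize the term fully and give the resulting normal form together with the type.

reduced normal form:
  vcons (Vec (Vec Nat 0) 3) 1 (vcons (Vec Nat 0) 2 (vnil Nat) (vcons (Vec Nat 0) 1 (vnil Nat) (vcons (Vec Nat 0) 0 (vnil Nat) (vnil (Vec Nat 0))))) (vcons (Vec (Vec Nat 0) 3) 0 (vcons (Vec Nat 0) 2 (vnil Nat) (vcons (Vec Nat 0) 1 (vnil Nat) (vcons (Vec Nat 0) 0 (vnil Nat) (vnil (Vec Nat 0))))) (vnil (Vec (Vec Nat 0) 3)))
type:
  Vec (Vec (Vec Nat 0) 3) 2
observation: 2 normal-order steps separate the term from its normal form.


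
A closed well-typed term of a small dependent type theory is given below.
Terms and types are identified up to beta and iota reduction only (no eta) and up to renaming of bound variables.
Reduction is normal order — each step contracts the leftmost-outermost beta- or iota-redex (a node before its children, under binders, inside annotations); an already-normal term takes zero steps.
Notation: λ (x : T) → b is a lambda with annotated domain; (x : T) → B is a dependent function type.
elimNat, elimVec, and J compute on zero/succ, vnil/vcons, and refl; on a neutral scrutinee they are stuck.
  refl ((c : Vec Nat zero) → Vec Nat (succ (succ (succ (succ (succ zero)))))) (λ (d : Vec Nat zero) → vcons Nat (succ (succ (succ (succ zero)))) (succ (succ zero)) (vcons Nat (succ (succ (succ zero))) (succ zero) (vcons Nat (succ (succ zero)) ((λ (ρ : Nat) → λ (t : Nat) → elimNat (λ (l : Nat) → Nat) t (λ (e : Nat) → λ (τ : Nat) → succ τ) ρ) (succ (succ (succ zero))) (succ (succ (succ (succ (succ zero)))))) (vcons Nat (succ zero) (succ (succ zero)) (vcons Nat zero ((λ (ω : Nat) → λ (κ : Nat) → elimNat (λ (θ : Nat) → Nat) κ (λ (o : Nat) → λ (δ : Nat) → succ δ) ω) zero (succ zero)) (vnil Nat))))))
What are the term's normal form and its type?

reduced normal form:
  refl ((c : Vec Nat zero) → Vec Nat (succ (succ (succ (succ (succ zero)))))) (λ (d : Vec Nat zero) → vcons Nat (succ (succ (succ (succ zero)))) (succ (succ zero)) (vcons Nat (succ (succ (succ zero))) (succ zero) (vcons Nat (succ (succ zero)) (succ (succ (succ (succ (succ (succ (succ (succ zero)))))))) (vcons Nat (succ zero) (succ (succ zero)) (vcons Nat zero (succ zero) (vnil Nat))))))
inferred type:
  Eq ((c : Vec Nat zero) → Vec Nat (succ (succ (succ (succ (succ zero)))))) (λ (d : Vec Nat zero) → vcons Nat (succ (succ (succ (succ zero)))) (succ (succ zero)) (vcons Nat (succ (succ (succ zero))) (succ zero) (vcons Nat (succ (succ zero)) (succ (succ (succ (succ (succ (succ (succ (succ zero)))))))) (vcons Nat (succ zero) (succ (succ zero)) (vcons Nat zero (succ zero) (vnil Nat)))))) (λ (ρ : Vec Nat zero) → vcons Nat (succ (succ (succ (succ zero)))) (succ (succ zero)) (vcons Nat (succ (succ (succ zero))) (succ zero) (vcons Nat (succ (succ zero)) (succ (succ (succ (succ (succ (succ (succ (succ zero)))))))) (vcons Nat (succ zero) (succ (succ zero)) (vcons Nat zero (succ zero) (vnil Nat))))))


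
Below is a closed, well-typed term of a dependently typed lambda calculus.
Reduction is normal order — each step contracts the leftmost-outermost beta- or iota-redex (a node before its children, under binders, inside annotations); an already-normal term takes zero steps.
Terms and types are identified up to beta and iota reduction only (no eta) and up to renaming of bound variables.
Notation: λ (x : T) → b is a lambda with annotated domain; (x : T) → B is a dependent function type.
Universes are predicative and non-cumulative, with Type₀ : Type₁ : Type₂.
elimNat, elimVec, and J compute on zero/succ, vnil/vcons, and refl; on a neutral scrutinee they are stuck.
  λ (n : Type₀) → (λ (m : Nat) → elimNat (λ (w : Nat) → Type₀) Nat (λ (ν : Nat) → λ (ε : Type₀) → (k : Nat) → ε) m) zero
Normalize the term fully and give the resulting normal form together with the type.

resulting normal form:
  λ (n : Type₀) → Nat
the term's type:
  (n : Type₀) → Type₀
observation: contracting a beta-redex first, the term normalizes in 2 steps.


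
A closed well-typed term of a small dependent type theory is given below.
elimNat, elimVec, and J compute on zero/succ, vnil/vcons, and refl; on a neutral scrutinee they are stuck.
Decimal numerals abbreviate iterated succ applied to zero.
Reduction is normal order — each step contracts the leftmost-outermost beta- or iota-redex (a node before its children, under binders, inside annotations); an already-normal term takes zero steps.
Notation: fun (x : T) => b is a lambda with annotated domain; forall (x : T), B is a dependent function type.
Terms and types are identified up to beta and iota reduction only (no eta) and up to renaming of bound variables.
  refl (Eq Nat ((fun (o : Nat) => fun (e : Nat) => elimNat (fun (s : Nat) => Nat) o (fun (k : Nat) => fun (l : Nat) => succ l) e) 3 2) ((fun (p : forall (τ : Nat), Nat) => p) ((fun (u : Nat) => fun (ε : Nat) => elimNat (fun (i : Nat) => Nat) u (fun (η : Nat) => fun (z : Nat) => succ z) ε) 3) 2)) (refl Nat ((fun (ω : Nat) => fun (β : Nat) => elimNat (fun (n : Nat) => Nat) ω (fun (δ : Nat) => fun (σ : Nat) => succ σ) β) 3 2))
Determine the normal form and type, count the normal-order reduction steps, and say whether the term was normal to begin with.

normal form:
  refl (Eq Nat 5 5) (refl Nat 5)
the term's type:
  Eq (Eq Nat 5 5) (refl Nat 5) (refl Nat 5)
normal-order step count: 28
started in normal form: no
first redex: a beta-redex


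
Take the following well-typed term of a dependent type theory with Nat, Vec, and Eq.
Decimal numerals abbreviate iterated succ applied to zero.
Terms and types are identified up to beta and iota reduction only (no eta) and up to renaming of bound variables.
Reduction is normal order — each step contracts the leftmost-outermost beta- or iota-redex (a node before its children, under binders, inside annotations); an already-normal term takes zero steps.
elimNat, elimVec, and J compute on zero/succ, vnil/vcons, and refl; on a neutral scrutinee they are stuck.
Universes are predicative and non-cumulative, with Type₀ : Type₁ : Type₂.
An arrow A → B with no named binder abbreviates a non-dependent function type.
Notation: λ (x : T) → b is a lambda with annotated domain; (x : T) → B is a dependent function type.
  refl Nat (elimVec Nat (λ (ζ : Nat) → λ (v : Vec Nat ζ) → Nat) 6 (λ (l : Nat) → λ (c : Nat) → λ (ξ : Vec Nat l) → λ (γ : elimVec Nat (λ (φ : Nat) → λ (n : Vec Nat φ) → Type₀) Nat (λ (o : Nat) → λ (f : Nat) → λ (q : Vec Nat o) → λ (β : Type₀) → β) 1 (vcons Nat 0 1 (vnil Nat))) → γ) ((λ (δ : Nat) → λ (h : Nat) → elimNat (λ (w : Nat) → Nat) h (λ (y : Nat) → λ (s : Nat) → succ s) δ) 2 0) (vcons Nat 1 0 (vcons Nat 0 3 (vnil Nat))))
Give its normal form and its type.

resulting normal form:
  refl Nat 6
inferred type:
  Eq Nat 6 6
observation: contracting an elimVec iota-redex first, the term normalizes in 11 steps.


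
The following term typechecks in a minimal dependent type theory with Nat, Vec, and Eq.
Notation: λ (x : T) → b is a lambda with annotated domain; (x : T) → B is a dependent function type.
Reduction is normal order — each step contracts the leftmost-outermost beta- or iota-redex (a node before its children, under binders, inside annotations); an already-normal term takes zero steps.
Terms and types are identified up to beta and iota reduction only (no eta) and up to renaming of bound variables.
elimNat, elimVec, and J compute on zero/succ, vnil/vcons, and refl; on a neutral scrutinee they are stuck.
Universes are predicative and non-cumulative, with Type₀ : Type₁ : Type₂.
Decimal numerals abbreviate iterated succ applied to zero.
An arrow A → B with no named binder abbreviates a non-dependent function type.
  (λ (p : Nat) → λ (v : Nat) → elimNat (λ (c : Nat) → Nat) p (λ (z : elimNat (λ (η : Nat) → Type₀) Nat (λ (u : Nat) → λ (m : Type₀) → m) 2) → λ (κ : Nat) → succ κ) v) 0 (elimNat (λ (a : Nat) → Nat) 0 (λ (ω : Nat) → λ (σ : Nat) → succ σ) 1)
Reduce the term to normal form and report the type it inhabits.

reduced normal form:
  1
type:
  Nat
observation: reduction starts at a beta-redex, and 17 normal-order steps reach the normal form.


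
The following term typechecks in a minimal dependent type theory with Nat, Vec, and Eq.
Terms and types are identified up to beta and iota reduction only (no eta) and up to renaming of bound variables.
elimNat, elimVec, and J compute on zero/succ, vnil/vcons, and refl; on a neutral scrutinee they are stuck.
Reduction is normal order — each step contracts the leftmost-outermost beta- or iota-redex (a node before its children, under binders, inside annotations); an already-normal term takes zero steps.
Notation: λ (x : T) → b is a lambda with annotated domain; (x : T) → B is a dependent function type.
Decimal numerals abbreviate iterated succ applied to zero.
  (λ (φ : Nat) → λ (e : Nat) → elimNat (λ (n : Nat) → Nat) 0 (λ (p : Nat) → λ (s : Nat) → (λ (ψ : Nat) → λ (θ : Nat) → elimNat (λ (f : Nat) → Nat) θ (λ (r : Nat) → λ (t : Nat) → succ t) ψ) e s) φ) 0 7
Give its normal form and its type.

resulting normal form:
  0
the term's type:
  Nat


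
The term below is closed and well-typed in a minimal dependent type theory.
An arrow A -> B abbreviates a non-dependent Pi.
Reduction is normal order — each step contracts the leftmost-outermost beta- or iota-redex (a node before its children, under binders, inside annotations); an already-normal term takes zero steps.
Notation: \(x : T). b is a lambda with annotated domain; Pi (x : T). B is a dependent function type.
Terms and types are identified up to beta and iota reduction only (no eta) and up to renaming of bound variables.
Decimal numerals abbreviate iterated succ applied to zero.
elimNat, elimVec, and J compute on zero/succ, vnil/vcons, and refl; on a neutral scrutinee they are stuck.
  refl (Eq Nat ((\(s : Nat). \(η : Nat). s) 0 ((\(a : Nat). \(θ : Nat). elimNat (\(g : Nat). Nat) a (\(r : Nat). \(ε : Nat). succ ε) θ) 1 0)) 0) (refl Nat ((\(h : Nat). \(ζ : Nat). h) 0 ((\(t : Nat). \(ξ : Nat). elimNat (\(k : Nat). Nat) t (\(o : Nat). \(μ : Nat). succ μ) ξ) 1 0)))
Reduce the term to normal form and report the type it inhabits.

resulting normal form:
  refl (Eq Nat 0 0) (refl Nat 0)
inferred type:
  Eq (Eq Nat 0 0) (refl Nat 0) (refl Nat 0)
observation: contracting a beta-redex first, the term normalizes in 4 steps.


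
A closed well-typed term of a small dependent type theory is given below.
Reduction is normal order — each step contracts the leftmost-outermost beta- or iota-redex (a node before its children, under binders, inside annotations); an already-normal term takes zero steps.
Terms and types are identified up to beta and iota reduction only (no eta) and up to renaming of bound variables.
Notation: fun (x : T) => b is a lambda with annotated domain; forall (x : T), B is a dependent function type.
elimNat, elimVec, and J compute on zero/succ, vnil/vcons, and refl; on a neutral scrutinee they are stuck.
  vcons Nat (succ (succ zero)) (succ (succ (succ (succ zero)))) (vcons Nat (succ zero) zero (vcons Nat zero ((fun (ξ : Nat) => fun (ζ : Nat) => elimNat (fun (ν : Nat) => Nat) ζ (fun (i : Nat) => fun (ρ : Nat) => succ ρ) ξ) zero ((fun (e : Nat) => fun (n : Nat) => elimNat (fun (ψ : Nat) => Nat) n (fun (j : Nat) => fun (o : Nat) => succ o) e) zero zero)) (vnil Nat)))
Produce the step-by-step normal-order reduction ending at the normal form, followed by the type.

normal-order reduction sequence:
  vcons Nat (succ (succ zero)) (succ (succ (succ (succ zero)))) (vcons Nat (succ zero) zero (vcons Nat zero ((fun (ξ : Nat) => fun (ζ : Nat) => elimNat (fun (ν : Nat) => Nat) ζ (fun (i : Nat) => fun (ρ : Nat) => succ ρ) ξ) zero ((fun (e : Nat) => fun (n : Nat) => elimNat (fun (ψ : Nat) => Nat) n (fun (j : Nat) => fun (o : Nat) => succ o) e) zero zero)) (vnil Nat)))
  ~> vcons Nat (succ (succ zero)) (succ (succ (succ (succ zero)))) (vcons Nat (succ zero) zero (vcons Nat zero ((fun (ξ : Nat) => elimNat (fun (ζ : Nat) => Nat) ξ (fun (ν : Nat) => fun (i : Nat) => succ i) zero) ((fun (ρ : Nat) => fun (e : Nat) => elimNat (fun (n : Nat) => Nat) e (fun (ψ : Nat) => fun (j : Nat) => succ j) ρ) zero zero)) (vnil Nat)))
  ~> vcons Nat (succ (succ zero)) (succ (succ (succ (succ zero)))) (vcons Nat (succ zero) zero (vcons Nat zero (elimNat (fun (ξ : Nat) => Nat) ((fun (ζ : Nat) => fun (ν : Nat) => elimNat (fun (i : Nat) => Nat) ν (fun (ρ : Nat) => fun (e : Nat) => succ e) ζ) zero zero) (fun (n : Nat) => fun (ψ : Nat) => succ ψ) zero) (vnil Nat)))
  ~> vcons Nat (succ (succ zero)) (succ (succ (succ (succ zero)))) (vcons Nat (succ zero) zero (vcons Nat zero ((fun (ξ : Nat) => fun (ζ : Nat) => elimNat (fun (ν : Nat) => Nat) ζ (fun (i : Nat) => fun (ρ : Nat) => succ ρ) ξ) zero zero) (vnil Nat)))
  ~> vcons Nat (succ (succ zero)) (succ (succ (succ (succ zero)))) (vcons Nat (succ zero) zero (vcons Nat zero ((fun (ξ : Nat) => elimNat (fun (ζ : Nat) => Nat) ξ (fun (ν : Nat) => fun (i : Nat) => succ i) zero) zero) (vnil Nat)))
  ~> vcons Nat (succ (succ zero)) (succ (succ (succ (succ zero)))) (vcons Nat (succ zero) zero (vcons Nat zero (elimNat (fun (ξ : Nat) => Nat) zero (fun (ζ : Nat) => fun (ν : Nat) => succ ν) zero) (vnil Nat)))
  ~> vcons Nat (succ (succ zero)) (succ (succ (succ (succ zero)))) (vcons Nat (succ zero) zero (vcons Nat zero zero (vnil Nat)))
inferred type:
  Vec Nat (succ (succ (succ zero)))


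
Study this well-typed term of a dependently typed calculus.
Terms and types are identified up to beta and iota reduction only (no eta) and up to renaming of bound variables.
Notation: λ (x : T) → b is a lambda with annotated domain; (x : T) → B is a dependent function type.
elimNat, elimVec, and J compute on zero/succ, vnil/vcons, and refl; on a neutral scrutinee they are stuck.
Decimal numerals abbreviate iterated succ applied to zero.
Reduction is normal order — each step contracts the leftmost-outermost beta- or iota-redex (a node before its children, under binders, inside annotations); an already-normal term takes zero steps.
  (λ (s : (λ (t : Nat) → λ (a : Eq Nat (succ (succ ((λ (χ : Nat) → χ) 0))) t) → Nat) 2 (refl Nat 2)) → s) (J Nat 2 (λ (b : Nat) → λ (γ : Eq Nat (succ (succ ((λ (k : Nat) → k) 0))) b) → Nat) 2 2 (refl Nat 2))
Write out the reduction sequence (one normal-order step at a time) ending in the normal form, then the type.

normal-order reduction:
  (λ (s : (λ (t : Nat) → λ (a : Eq Nat (succ (succ ((λ (χ : Nat) → χ) 0))) t) → Nat) 2 (refl Nat 2)) → s) (J Nat 2 (λ (b : Nat) → λ (γ : Eq Nat (succ (succ ((λ (k : Nat) → k) 0))) b) → Nat) 2 2 (refl Nat 2))
  ~> J Nat 2 (λ (s : Nat) → λ (t : Eq Nat (succ (succ ((λ (a : Nat) → a) 0))) s) → Nat) 2 2 (refl Nat 2)
  ~> 2
inferred type:
  Nat


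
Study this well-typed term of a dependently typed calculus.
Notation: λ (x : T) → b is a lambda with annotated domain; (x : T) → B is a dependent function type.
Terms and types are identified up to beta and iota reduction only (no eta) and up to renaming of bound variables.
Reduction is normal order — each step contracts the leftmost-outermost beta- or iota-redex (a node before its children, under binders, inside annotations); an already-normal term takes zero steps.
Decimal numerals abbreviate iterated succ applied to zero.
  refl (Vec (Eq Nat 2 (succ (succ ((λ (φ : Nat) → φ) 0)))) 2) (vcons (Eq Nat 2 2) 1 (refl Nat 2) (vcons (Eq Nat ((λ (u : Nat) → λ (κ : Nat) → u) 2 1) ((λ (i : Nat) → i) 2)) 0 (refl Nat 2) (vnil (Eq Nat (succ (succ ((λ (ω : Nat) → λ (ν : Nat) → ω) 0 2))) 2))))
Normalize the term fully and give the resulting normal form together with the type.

normal form:
  refl (Vec (Eq Nat 2 2) 2) (vcons (Eq Nat 2 2) 1 (refl Nat 2) (vcons (Eq Nat 2 2) 0 (refl Nat 2) (vnil (Eq Nat 2 2))))
the term's type:
  Eq (Vec (Eq Nat 2 2) 2) (vcons (Eq Nat 2 2) 1 (refl Nat 2) (vcons (Eq Nat 2 2) 0 (refl Nat 2) (vnil (Eq Nat 2 2)))) (vcons (Eq Nat 2 2) 1 (refl Nat 2) (vcons (Eq Nat 2 2) 0 (refl Nat 2) (vnil (Eq Nat 2 2))))
observation: 6 normal-order steps separate the term from its normal form.


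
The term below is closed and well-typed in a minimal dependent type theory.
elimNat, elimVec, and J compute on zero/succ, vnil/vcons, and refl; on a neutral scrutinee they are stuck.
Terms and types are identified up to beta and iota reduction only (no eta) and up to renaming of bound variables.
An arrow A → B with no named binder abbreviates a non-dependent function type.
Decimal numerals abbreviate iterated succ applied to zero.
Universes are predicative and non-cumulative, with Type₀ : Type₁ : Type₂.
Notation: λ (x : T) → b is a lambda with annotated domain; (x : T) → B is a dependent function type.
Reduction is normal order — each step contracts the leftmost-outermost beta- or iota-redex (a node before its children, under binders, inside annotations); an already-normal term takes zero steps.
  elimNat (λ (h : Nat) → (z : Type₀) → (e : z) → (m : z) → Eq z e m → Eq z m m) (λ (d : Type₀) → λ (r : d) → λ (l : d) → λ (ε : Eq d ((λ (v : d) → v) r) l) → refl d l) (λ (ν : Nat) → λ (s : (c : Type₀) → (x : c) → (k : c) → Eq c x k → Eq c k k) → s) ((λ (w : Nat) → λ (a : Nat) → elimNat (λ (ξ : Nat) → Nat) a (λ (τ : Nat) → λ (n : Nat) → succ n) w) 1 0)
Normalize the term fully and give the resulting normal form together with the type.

reduced normal form:
  λ (h : Type₀) → λ (z : h) → λ (e : h) → λ (m : Eq h z e) → refl h e
the term's type:
  (h : Type₀) → (z : h) → (e : h) → Eq h z e → Eq h e e
observation: the term reaches its normal form after 11 normal-order steps.


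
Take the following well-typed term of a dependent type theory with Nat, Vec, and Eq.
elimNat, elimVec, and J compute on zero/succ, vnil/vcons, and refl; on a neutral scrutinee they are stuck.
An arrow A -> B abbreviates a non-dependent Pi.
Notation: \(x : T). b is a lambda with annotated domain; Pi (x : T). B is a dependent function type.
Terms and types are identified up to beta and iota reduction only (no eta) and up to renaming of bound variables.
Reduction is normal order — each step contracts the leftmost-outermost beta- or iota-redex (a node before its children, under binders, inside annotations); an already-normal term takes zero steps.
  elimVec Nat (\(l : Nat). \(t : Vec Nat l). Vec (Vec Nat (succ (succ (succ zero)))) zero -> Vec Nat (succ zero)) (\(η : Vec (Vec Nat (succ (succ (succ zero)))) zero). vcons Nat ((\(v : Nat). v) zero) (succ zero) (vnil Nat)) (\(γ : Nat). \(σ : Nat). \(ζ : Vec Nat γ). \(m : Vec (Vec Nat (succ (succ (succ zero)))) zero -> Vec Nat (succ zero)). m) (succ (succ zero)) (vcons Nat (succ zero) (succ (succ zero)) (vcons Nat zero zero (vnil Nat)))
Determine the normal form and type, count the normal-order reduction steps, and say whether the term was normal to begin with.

resulting normal form:
  \(l : Vec (Vec Nat (succ (succ (succ zero)))) zero). vcons Nat zero (succ zero) (vnil Nat)
inferred type:
  Vec (Vec Nat (succ (succ (succ zero)))) zero -> Vec Nat (succ zero)
normal-order step count: 12
term was already normal: no
first contracted redex: an elimVec iota-redex


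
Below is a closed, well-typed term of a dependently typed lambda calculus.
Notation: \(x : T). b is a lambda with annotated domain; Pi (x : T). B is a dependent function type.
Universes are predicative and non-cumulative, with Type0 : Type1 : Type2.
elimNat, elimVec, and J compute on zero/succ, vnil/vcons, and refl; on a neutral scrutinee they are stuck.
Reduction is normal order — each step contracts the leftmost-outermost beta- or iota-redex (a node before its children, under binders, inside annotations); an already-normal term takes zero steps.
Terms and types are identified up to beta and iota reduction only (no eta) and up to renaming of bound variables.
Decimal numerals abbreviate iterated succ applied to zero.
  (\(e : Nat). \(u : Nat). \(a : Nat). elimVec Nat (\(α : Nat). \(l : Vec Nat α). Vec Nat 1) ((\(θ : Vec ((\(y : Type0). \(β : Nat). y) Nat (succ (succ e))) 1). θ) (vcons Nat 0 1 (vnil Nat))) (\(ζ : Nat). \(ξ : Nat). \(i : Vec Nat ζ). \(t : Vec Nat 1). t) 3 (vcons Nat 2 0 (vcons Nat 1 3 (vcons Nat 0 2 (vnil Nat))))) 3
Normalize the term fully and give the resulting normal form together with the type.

reduced normal form:
  \(e : Nat). \(u : Nat). vcons Nat 0 1 (vnil Nat)
inferred type:
  Pi (e : Nat). Pi (u : Nat). Vec Nat 1
observation: normalization takes exactly 18 steps under the normal-order strategy.


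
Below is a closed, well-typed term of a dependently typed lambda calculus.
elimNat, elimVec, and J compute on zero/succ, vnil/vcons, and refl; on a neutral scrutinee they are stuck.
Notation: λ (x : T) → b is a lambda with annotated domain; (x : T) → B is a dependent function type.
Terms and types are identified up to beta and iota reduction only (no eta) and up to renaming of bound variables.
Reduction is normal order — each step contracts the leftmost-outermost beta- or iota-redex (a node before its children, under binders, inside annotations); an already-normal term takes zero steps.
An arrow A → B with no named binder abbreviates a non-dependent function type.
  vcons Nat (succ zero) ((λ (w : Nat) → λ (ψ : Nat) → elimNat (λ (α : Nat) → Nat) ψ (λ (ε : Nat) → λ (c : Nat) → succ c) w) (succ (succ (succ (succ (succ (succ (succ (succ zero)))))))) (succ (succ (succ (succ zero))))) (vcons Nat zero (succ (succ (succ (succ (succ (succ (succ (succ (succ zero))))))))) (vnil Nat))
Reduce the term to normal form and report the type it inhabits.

resulting normal form:
  vcons Nat (succ zero) (succ (succ (succ (succ (succ (succ (succ (succ (succ (succ (succ (succ zero)))))))))))) (vcons Nat zero (succ (succ (succ (succ (succ (succ (succ (succ (succ zero))))))))) (vnil Nat))
inferred type:
  Vec Nat (succ (succ zero))


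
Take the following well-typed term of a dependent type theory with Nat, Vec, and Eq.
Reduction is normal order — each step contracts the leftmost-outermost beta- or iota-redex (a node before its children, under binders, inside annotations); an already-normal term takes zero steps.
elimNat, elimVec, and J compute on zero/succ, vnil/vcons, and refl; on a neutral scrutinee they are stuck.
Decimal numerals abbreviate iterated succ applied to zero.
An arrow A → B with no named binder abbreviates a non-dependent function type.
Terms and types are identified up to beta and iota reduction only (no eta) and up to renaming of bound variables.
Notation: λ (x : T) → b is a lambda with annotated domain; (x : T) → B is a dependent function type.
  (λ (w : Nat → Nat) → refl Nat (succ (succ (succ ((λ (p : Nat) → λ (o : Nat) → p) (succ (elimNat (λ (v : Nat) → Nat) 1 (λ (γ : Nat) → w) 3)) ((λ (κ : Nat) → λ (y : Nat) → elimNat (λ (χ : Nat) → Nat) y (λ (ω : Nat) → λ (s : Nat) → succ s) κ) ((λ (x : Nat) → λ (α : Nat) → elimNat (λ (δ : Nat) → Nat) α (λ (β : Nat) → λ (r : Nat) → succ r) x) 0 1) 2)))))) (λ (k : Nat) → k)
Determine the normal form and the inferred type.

reduced normal form:
  refl Nat 5
inferred type:
  Eq Nat 5 5
observation: the leftmost-outermost redex is a beta-redex, and normalization takes 13 steps.


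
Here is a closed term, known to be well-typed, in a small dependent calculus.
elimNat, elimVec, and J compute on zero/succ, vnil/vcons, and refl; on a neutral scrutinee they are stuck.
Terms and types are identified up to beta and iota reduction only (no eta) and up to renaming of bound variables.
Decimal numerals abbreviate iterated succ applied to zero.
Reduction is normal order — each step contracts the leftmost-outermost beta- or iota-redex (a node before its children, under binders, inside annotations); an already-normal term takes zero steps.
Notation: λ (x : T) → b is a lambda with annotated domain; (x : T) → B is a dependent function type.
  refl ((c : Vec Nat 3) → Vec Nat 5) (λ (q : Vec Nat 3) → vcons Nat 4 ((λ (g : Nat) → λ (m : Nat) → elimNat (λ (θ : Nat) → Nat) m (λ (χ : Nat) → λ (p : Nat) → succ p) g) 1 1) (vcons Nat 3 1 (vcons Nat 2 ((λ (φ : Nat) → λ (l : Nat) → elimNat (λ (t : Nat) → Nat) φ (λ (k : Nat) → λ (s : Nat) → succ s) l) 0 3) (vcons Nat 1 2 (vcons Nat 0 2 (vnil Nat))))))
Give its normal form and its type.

resulting normal form:
  refl ((c : Vec Nat 3) → Vec Nat 5) (λ (q : Vec Nat 3) → vcons Nat 4 2 (vcons Nat 3 1 (vcons Nat 2 3 (vcons Nat 1 2 (vcons Nat 0 2 (vnil Nat))))))
inferred type:
  Eq ((c : Vec Nat 3) → Vec Nat 5) (λ (q : Vec Nat 3) → vcons Nat 4 2 (vcons Nat 3 1 (vcons Nat 2 3 (vcons Nat 1 2 (vcons Nat 0 2 (vnil Nat)))))) (λ (g : Vec Nat 3) → vcons Nat 4 2 (vcons Nat 3 1 (vcons Nat 2 3 (vcons Nat 1 2 (vcons Nat 0 2 (vnil Nat))))))


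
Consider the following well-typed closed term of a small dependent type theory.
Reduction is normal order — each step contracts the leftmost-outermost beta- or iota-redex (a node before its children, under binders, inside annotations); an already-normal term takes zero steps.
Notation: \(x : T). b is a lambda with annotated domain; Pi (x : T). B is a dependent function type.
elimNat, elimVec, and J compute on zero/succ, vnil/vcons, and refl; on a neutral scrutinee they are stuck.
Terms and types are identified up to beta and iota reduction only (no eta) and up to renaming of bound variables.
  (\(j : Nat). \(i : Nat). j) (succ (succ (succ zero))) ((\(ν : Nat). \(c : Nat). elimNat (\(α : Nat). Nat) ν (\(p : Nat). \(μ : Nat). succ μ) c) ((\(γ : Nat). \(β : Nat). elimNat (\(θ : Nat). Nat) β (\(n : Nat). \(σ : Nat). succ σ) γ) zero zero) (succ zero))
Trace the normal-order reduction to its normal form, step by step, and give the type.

normal-order reduction sequence:
  (\(j : Nat). \(i : Nat). j) (succ (succ (succ zero))) ((\(ν : Nat). \(c : Nat). elimNat (\(α : Nat). Nat) ν (\(p : Nat). \(μ : Nat). succ μ) c) ((\(γ : Nat). \(β : Nat). elimNat (\(θ : Nat). Nat) β (\(n : Nat). \(σ : Nat). succ σ) γ) zero zero) (succ zero))
  ~> (\(j : Nat). succ (succ (succ zero))) ((\(i : Nat). \(ν : Nat). elimNat (\(c : Nat). Nat) i (\(α : Nat). \(p : Nat). succ p) ν) ((\(μ : Nat). \(γ : Nat). elimNat (\(β : Nat). Nat) γ (\(θ : Nat). \(n : Nat). succ n) μ) zero zero) (succ zero))
  ~> succ (succ (succ zero))
inferred type:
  Nat


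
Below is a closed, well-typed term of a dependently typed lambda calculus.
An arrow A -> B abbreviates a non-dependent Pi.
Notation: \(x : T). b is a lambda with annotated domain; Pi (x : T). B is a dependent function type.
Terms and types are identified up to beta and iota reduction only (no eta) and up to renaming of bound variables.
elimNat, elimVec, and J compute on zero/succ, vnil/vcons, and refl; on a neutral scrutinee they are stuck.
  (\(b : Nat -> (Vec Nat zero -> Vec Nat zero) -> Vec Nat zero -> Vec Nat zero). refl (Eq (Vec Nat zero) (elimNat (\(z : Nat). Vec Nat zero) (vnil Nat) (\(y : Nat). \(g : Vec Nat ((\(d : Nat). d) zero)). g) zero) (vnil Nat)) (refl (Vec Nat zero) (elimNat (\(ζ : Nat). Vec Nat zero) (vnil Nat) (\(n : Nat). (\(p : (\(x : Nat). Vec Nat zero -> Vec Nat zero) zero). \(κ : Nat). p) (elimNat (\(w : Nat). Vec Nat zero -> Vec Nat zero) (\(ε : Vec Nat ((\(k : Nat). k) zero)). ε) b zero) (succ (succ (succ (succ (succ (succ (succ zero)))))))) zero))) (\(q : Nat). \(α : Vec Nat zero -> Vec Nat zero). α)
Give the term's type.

the term's type:
  Eq (Eq (Vec Nat zero) (vnil Nat) (vnil Nat)) (refl (Vec Nat zero) (vnil Nat)) (refl (Vec Nat zero) (vnil Nat))


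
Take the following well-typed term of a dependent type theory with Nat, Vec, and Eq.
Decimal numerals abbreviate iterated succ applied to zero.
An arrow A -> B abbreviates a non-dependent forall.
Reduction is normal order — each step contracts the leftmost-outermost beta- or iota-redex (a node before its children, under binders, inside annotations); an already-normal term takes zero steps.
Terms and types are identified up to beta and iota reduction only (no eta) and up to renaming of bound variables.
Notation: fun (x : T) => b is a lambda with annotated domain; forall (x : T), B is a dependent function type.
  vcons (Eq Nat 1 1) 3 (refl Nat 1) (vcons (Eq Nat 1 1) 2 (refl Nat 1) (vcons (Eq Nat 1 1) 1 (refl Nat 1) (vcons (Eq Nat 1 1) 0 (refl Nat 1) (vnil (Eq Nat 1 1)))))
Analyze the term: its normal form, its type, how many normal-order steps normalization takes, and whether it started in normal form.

resulting normal form:
  vcons (Eq Nat 1 1) 3 (refl Nat 1) (vcons (Eq Nat 1 1) 2 (refl Nat 1) (vcons (Eq Nat 1 1) 1 (refl Nat 1) (vcons (Eq Nat 1 1) 0 (refl Nat 1) (vnil (Eq Nat 1 1)))))
type:
  Vec (Eq Nat 1 1) 4
normal-order step count: 0
already normal: yes


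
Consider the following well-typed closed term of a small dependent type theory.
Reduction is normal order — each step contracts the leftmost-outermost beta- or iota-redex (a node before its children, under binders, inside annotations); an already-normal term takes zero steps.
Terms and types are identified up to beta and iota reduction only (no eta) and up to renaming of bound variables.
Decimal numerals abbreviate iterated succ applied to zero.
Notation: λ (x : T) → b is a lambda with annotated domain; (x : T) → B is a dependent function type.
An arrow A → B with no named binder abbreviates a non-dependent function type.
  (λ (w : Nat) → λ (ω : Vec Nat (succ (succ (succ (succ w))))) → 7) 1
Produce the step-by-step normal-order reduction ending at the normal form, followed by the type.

normal-order reduction sequence:
  (λ (w : Nat) → λ (ω : Vec Nat (succ (succ (succ (succ w))))) → 7) 1
  ~> λ (w : Vec Nat 5) → 7
inferred type:
  Vec Nat 5 → Nat


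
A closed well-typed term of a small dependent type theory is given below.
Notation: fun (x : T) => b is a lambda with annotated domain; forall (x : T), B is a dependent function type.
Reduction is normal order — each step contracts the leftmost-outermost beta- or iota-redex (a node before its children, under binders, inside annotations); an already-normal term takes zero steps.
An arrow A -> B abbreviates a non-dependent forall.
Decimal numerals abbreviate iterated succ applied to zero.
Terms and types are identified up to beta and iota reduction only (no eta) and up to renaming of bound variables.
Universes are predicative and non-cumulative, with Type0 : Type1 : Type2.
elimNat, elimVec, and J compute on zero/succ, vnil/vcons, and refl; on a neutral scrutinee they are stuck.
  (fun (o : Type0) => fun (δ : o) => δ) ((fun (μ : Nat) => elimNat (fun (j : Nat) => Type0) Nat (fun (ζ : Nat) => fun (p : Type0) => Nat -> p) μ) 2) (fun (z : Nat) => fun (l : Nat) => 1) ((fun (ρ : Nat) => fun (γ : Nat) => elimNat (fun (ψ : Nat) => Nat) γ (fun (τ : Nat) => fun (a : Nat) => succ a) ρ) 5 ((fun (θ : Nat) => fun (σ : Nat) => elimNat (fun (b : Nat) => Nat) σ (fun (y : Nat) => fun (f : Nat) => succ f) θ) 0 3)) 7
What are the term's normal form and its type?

normal form:
  1
type:
  Nat
observation: contracting a beta-redex first, the term normalizes in 4 steps.
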